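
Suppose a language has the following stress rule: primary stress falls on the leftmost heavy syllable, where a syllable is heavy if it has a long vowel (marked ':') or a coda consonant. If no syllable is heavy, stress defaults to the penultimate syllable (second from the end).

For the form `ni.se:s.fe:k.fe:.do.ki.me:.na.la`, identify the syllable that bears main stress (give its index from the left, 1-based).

Weights: 1 ni L, 2 se:s H, 3 fe:k H, 4 fe: H, 5 do L, 6 ki L, 7 me: H, 8 na L, 9 la L.
Heavy syllables in the domain: 2, 3, 4, 7. The leftmost is syllable 2 (se:s).
Primary stress: syllable 2 → ni.ˈse:s.fe:k.fe:.do.ki.me:.na.la.

2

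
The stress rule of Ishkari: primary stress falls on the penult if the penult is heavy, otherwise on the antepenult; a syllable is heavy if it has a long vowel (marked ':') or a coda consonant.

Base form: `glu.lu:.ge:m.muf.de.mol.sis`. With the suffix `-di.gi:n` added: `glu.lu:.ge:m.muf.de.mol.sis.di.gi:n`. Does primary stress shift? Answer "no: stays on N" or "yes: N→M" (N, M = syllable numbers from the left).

Base `glu.lu:.ge:m.muf.de.mol.sis` (7 syllables):
  Weights: 5 de L, 6 mol H, 7 sis H.
  The penult (syllable 6, mol) is heavy, so it takes stress.
  → primary stress on syllable 6.
Suffixed `glu.lu:.ge:m.muf.de.mol.sis.di.gi:n` (9 syllables):
  Weights: 7 sis H, 8 di L, 9 gi:n H.
  The penult (syllable 8, di) is light, so stress falls on the antepenult (syllable 7, sis).
  → primary stress on syllable 7.

yes: 6→7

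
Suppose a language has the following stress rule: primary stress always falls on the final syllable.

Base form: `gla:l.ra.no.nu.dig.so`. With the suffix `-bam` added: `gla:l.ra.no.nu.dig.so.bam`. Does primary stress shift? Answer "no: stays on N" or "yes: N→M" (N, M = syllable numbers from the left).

Base `gla:l.ra.no.nu.dig.so` (6 syllables):
  The word has 6 syllables; the final syllable is syllable 6 (so).
  → primary stress on syllable 6.
Suffixed `gla:l.ra.no.nu.dig.so.bam` (7 syllables):
  The word has 7 syllables; the final syllable is syllable 7 (bam).
  → primary stress on syllable 7.

yes: 6→7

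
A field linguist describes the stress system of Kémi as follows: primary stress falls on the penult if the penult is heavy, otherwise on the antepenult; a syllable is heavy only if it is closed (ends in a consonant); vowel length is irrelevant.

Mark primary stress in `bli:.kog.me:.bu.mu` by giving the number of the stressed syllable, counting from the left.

3

Weights: 3 me: L, 4 bu L, 5 mu L.
The penult (syllable 4, bu) is light, so stress falls on the antepenult (syllable 3, me:).
Primary stress: syllable 3 → bli:.kog.ˈme:.bu.mu.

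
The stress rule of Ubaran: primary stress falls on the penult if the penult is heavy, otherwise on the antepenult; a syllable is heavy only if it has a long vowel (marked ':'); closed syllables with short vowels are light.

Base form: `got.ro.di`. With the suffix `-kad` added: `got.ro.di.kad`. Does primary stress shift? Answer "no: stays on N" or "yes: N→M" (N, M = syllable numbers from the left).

Base `got.ro.di` (3 syllables):
  Weights: 1 got L, 2 ro L, 3 di L.
  The penult (syllable 2, ro) is light, so stress falls on the antepenult (syllable 1, got).
  → primary stress on syllable 1.
Suffixed `got.ro.di.kad` (4 syllables):
  Weights: 2 ro L, 3 di L, 4 kad L.
  The penult (syllable 3, di) is light, so stress falls on the antepenult (syllable 2, ro).
  → primary stress on syllable 2.

yes: 1→2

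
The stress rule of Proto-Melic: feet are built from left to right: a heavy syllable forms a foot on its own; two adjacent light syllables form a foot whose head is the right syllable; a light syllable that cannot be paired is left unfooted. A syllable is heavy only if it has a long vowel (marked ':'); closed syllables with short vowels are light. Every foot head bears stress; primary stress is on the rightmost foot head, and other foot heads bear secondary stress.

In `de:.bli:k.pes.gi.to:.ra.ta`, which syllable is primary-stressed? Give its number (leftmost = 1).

Weights: 1 de: H, 2 bli:k H, 3 pes L, 4 gi L, 5 to: H, 6 ra L, 7 ta L.
Parse left to right (heavy = foot alone; LL = one foot; stranded L unfooted): (ˈde:) (ˈbli:k) (pes.ˈgi) (ˈto:) (ra.ˈta).
Foot heads: 1, 2, 4, 5, 7.
Primary stress on the rightmost head = syllable 7.
Primary stress: syllable 7 → de:.bli:k.pes.gi.to:.ra.ˈta.

7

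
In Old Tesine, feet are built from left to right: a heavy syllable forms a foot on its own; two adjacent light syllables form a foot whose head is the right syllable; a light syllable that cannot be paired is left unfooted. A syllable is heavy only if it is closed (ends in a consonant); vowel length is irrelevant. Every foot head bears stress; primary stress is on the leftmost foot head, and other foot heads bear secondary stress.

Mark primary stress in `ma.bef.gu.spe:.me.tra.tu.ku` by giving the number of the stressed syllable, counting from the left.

Weights: 1 ma L, 2 bef H, 3 gu L, 4 spe: L, 5 me L, 6 tra L, 7 tu L, 8 ku L.
Parse left to right (heavy = foot alone; LL = one foot; stranded L unfooted): ma (ˈbef) (gu.ˈspe:) (me.ˈtra) (tu.ˈku).
Foot heads: 2, 4, 6, 8.
Primary stress on the leftmost head = syllable 2.
Primary stress: syllable 2 → ma.ˈbef.gu.spe:.me.tra.tu.ku.

2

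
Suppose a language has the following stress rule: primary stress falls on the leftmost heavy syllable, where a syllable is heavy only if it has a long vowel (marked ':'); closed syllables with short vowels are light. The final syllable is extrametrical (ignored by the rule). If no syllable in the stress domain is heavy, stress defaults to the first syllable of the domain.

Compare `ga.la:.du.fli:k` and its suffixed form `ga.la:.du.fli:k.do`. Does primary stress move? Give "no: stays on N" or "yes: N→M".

Base `ga.la:.du.fli:k` (4 syllables):
  The final syllable (4, fli:k) is extrametrical; the stress domain is syllables 1–3.
  Weights: 1 ga L, 2 la: H, 3 du L.
  Heavy syllables in the domain: 2. The leftmost is syllable 2 (la:).
  → primary stress on syllable 2.
Suffixed `ga.la:.du.fli:k.do` (5 syllables):
  The final syllable (5, do) is extrametrical; the stress domain is syllables 1–4.
  Weights: 1 ga L, 2 la: H, 3 du L, 4 fli:k H.
  Heavy syllables in the domain: 2, 4. The leftmost is syllable 2 (la:).
  → primary stress on syllable 2.

no: stays on 2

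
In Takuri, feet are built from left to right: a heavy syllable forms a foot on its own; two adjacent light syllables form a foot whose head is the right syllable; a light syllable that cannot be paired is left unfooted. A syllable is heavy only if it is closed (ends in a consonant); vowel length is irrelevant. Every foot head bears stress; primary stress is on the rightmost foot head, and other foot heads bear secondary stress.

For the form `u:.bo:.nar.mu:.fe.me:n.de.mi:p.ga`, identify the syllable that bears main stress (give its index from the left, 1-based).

Weights: 1 u: L, 2 bo: L, 3 nar H, 4 mu: L, 5 fe L, 6 me:n H, 7 de L, 8 mi:p H, 9 ga L.
Parse left to right (heavy = foot alone; LL = one foot; stranded L unfooted): (u:.ˈbo:) (ˈnar) (mu:.ˈfe) (ˈme:n) de (ˈmi:p) ga.
Foot heads: 2, 3, 5, 6, 8.
Primary stress on the rightmost head = syllable 8.
Primary stress: syllable 8 → u:.bo:.nar.mu:.fe.me:n.de.ˈmi:p.ga.

8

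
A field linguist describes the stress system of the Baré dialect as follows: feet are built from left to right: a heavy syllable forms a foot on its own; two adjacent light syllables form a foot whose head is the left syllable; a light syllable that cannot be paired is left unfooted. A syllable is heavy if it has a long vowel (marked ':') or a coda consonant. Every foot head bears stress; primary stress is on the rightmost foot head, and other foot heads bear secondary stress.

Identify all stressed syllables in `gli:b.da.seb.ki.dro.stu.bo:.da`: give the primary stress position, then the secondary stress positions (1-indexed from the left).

Weights: 1 gli:b H, 2 da L, 3 seb H, 4 ki L, 5 dro L, 6 stu L, 7 bo: H, 8 da L.
Parse left to right (heavy = foot alone; LL = one foot; stranded L unfooted): (ˈgli:b) da (ˈseb) (ˈki.dro) stu (ˈbo:) da.
Foot heads: 1, 3, 4, 7.
Primary stress on the rightmost head = syllable 7.
Secondary stress on 1, 3, 4: ˌgli:b.da.ˌseb.ˌki.dro.stu.ˈbo:.da.

primary 7, secondary 1, 3, 4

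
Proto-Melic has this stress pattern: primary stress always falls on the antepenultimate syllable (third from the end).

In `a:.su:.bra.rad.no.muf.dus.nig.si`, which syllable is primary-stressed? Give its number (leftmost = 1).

The word has 9 syllables; the antepenultimate syllable (third from the end) is syllable 7 (dus).
Primary stress: syllable 7 → a:.su:.bra.rad.no.muf.ˈdus.nig.si.

7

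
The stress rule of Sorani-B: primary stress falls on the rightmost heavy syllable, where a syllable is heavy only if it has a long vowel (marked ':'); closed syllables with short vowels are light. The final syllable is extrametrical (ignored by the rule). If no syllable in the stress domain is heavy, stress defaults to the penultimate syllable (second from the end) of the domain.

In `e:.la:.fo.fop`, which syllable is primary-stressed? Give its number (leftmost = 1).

2

The final syllable (4, fop) is extrametrical; the stress domain is syllables 1–3.
Weights: 1 e: H, 2 la: H, 3 fo L.
Heavy syllables in the domain: 1, 2. The rightmost is syllable 2 (la:).
Primary stress: syllable 2 → e:.ˈla:.fo.fop.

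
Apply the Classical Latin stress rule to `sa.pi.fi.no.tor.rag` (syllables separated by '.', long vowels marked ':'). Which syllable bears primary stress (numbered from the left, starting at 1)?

Classical Latin: stress the penult if heavy (long vowel or closed), else the antepenult.
Weights: 4 no L, 5 tor H, 6 rag H.
The penult (syllable 5, tor) is heavy, so it takes stress.
Stress on syllable 5: sa.pi.fi.no.ˈtor.rag.

5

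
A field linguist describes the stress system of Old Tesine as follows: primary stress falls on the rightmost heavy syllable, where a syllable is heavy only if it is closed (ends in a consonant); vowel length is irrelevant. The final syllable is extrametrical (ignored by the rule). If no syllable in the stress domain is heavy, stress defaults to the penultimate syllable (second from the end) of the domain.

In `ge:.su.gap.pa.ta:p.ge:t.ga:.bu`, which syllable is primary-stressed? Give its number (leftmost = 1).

6

The final syllable (8, bu) is extrametrical; the stress domain is syllables 1–7.
Weights: 1 ge: L, 2 su L, 3 gap H, 4 pa L, 5 ta:p H, 6 ge:t H, 7 ga: L.
Heavy syllables in the domain: 3, 5, 6. The rightmost is syllable 6 (ge:t).
Primary stress: syllable 6 → ge:.su.gap.pa.ta:p.ˈge:t.ga:.bu.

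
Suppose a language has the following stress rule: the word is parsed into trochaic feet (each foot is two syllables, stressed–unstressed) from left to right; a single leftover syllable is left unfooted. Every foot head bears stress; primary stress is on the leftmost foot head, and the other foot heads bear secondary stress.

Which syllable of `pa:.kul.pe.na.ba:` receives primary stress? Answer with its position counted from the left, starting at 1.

Parse left to right into trochaic (ˈσσ) feet: (ˈpa:.kul) (ˈpe.na) ba:. Syllable 5 is left unfooted.
Foot heads (stressed positions): 1, 3.
End Rule Leftmost: primary stress on the leftmost head = syllable 1.
Primary stress: syllable 1 → ˈpa:.kul.pe.na.ba:.

1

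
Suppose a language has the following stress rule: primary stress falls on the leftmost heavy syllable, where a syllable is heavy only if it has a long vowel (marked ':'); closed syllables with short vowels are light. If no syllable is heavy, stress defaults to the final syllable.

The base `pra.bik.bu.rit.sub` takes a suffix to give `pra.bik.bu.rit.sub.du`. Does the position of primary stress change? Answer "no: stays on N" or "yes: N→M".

yes: 5→6

Base `pra.bik.bu.rit.sub` (5 syllables):
  Weights: 1 pra L, 2 bik L, 3 bu L, 4 rit L, 5 sub L.
  No heavy syllable in the domain; default to the final syllable = syllable 5.
  → primary stress on syllable 5.
Suffixed `pra.bik.bu.rit.sub.du` (6 syllables):
  Weights: 1 pra L, 2 bik L, 3 bu L, 4 rit L, 5 sub L, 6 du L.
  No heavy syllable in the domain; default to the final syllable = syllable 6.
  → primary stress on syllable 6.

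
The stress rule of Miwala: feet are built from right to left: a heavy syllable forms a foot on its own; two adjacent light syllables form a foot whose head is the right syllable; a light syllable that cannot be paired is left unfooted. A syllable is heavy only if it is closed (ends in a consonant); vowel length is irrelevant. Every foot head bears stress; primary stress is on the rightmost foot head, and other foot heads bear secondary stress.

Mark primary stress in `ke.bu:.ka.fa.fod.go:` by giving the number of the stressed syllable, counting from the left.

5

Weights: 1 ke L, 2 bu: L, 3 ka L, 4 fa L, 5 fod H, 6 go: L.
Parse right to left (heavy = foot alone; LL = one foot; stranded L unfooted): (ke.ˈbu:) (ka.ˈfa) (ˈfod) go:.
Foot heads: 2, 4, 5.
Primary stress on the rightmost head = syllable 5.
Primary stress: syllable 5 → ke.bu:.ka.fa.ˈfod.go:.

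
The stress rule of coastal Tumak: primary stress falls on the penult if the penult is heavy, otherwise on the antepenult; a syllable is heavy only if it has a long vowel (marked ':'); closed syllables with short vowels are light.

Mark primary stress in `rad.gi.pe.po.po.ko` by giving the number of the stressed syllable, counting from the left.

4

Weights: 4 po L, 5 po L, 6 ko L.
The penult (syllable 5, po) is light, so stress falls on the antepenult (syllable 4, po).
Primary stress: syllable 4 → rad.gi.pe.ˈpo.po.ko.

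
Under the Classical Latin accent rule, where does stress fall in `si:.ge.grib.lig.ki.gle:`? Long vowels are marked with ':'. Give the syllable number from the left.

4

Classical Latin: stress the penult if heavy (long vowel or closed), else the antepenult.
Weights: 4 lig H, 5 ki L, 6 gle: H.
The penult (syllable 5, ki) is light, so stress falls on the antepenult (syllable 4, lig).
Stress on syllable 4: si:.ge.grib.ˈlig.ki.gle:.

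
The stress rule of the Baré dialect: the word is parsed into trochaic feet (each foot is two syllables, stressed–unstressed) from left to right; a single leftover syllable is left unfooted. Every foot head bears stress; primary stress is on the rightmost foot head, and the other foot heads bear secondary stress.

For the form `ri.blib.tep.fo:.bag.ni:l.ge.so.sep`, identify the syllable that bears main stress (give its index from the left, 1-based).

Parse left to right into trochaic (ˈσσ) feet: (ˈri.blib) (ˈtep.fo:) (ˈbag.ni:l) (ˈge.so) sep. Syllable 9 is left unfooted.
Foot heads (stressed positions): 1, 3, 5, 7.
End Rule Rightmost: primary stress on the rightmost head = syllable 7.
Primary stress: syllable 7 → ri.blib.tep.fo:.bag.ni:l.ˈge.so.sep.

7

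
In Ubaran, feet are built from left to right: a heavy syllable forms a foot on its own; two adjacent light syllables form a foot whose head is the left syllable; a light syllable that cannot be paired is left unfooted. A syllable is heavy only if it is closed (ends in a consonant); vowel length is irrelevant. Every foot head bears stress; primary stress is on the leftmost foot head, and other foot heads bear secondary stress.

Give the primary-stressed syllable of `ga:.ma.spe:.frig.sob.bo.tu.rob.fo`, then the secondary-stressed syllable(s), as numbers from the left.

primary 1, secondary 4, 5, 6, 8

Weights: 1 ga: L, 2 ma L, 3 spe: L, 4 frig H, 5 sob H, 6 bo L, 7 tu L, 8 rob H, 9 fo L.
Parse left to right (heavy = foot alone; LL = one foot; stranded L unfooted): (ˈga:.ma) spe: (ˈfrig) (ˈsob) (ˈbo.tu) (ˈrob) fo.
Foot heads: 1, 4, 5, 6, 8.
Primary stress on the leftmost head = syllable 1.
Secondary stress on 4, 5, 6, 8: ˈga:.ma.spe:.ˌfrig.ˌsob.ˌbo.tu.ˌrob.fo.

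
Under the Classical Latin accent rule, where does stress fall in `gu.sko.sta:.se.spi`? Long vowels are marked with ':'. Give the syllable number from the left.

3

Classical Latin: stress the penult if heavy (long vowel or closed), else the antepenult.
Weights: 3 sta: H, 4 se L, 5 spi L.
The penult (syllable 4, se) is light, so stress falls on the antepenult (syllable 3, sta:).
Stress on syllable 3: gu.sko.ˈsta:.se.spi.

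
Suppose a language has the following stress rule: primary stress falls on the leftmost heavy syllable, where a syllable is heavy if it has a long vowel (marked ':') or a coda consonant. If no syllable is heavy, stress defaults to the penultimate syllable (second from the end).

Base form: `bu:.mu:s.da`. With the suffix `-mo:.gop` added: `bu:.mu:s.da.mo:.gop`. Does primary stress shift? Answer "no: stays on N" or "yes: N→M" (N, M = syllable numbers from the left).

no: stays on 1

Base `bu:.mu:s.da` (3 syllables):
  Weights: 1 bu: H, 2 mu:s H, 3 da L.
  Heavy syllables in the domain: 1, 2. The leftmost is syllable 1 (bu:).
  → primary stress on syllable 1.
Suffixed `bu:.mu:s.da.mo:.gop` (5 syllables):
  Weights: 1 bu: H, 2 mu:s H, 3 da L, 4 mo: H, 5 gop H.
  Heavy syllables in the domain: 1, 2, 4, 5. The leftmost is syllable 1 (bu:).
  → primary stress on syllable 1.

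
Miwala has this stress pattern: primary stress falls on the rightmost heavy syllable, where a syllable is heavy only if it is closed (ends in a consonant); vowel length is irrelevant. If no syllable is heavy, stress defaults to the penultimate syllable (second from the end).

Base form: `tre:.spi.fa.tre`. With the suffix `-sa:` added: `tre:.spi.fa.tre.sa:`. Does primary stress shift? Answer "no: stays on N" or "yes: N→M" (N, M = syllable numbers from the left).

yes: 3→4

Base `tre:.spi.fa.tre` (4 syllables):
  Weights: 1 tre: L, 2 spi L, 3 fa L, 4 tre L.
  No heavy syllable in the domain; default to the penultimate syllable (second from the end) = syllable 3.
  → primary stress on syllable 3.
Suffixed `tre:.spi.fa.tre.sa:` (5 syllables):
  Weights: 1 tre: L, 2 spi L, 3 fa L, 4 tre L, 5 sa: L.
  No heavy syllable in the domain; default to the penultimate syllable (second from the end) = syllable 4.
  → primary stress on syllable 4.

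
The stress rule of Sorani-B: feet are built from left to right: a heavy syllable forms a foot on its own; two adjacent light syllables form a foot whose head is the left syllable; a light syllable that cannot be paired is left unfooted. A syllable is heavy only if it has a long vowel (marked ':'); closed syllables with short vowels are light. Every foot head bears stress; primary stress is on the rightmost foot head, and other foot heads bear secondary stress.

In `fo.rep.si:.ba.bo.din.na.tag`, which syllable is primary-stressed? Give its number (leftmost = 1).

6

Weights: 1 fo L, 2 rep L, 3 si: H, 4 ba L, 5 bo L, 6 din L, 7 na L, 8 tag L.
Parse left to right (heavy = foot alone; LL = one foot; stranded L unfooted): (ˈfo.rep) (ˈsi:) (ˈba.bo) (ˈdin.na) tag.
Foot heads: 1, 3, 4, 6.
Primary stress on the rightmost head = syllable 6.
Primary stress: syllable 6 → fo.rep.si:.ba.bo.ˈdin.na.tag.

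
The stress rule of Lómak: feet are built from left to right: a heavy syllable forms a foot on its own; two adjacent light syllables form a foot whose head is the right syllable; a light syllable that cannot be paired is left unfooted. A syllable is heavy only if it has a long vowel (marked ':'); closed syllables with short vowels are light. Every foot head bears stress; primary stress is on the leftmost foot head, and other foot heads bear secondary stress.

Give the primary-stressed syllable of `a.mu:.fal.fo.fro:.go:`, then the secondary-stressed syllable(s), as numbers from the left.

Weights: 1 a L, 2 mu: H, 3 fal L, 4 fo L, 5 fro: H, 6 go: H.
Parse left to right (heavy = foot alone; LL = one foot; stranded L unfooted): a (ˈmu:) (fal.ˈfo) (ˈfro:) (ˈgo:).
Foot heads: 2, 4, 5, 6.
Primary stress on the leftmost head = syllable 2.
Secondary stress on 4, 5, 6: a.ˈmu:.fal.ˌfo.ˌfro:.ˌgo:.

primary 2, secondary 4, 5, 6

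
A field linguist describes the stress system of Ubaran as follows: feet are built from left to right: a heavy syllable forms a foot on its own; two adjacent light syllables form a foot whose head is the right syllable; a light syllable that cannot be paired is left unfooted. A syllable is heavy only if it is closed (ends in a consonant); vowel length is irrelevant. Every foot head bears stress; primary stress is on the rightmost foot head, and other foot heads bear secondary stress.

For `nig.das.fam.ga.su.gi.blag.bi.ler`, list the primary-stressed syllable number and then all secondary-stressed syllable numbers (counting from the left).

primary 9, secondary 1, 2, 3, 5, 7

Weights: 1 nig H, 2 das H, 3 fam H, 4 ga L, 5 su L, 6 gi L, 7 blag H, 8 bi L, 9 ler H.
Parse left to right (heavy = foot alone; LL = one foot; stranded L unfooted): (ˈnig) (ˈdas) (ˈfam) (ga.ˈsu) gi (ˈblag) bi (ˈler).
Foot heads: 1, 2, 3, 5, 7, 9.
Primary stress on the rightmost head = syllable 9.
Secondary stress on 1, 2, 3, 5, 7: ˌnig.ˌdas.ˌfam.ga.ˌsu.gi.ˌblag.bi.ˈler.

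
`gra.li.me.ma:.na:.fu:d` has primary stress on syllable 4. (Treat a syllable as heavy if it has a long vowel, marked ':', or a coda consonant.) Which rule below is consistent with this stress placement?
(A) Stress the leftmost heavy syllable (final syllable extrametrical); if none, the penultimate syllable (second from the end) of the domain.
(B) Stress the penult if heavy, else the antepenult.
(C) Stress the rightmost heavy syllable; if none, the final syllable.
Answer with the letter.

Rule A → syllable 4 ✓.
Rule B → syllable 5 (observed: 4).
Rule C → syllable 6 (observed: 4).

A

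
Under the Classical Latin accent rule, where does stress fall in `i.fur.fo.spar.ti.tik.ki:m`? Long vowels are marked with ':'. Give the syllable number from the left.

6

Classical Latin: stress the penult if heavy (long vowel or closed), else the antepenult.
Weights: 5 ti L, 6 tik H, 7 ki:m H.
The penult (syllable 6, tik) is heavy, so it takes stress.
Stress on syllable 6: i.fur.fo.spar.ti.ˈtik.ki:m.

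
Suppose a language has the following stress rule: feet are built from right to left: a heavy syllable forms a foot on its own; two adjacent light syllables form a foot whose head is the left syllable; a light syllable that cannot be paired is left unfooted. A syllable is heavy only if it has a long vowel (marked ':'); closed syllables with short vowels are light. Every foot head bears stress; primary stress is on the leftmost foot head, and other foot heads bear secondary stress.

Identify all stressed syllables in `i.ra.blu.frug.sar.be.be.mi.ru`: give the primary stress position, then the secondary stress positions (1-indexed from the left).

primary 2, secondary 4, 6, 8

Weights: 1 i L, 2 ra L, 3 blu L, 4 frug L, 5 sar L, 6 be L, 7 be L, 8 mi L, 9 ru L.
Parse right to left (heavy = foot alone; LL = one foot; stranded L unfooted): i (ˈra.blu) (ˈfrug.sar) (ˈbe.be) (ˈmi.ru).
Foot heads: 2, 4, 6, 8.
Primary stress on the leftmost head = syllable 2.
Secondary stress on 4, 6, 8: i.ˈra.blu.ˌfrug.sar.ˌbe.be.ˌmi.ru.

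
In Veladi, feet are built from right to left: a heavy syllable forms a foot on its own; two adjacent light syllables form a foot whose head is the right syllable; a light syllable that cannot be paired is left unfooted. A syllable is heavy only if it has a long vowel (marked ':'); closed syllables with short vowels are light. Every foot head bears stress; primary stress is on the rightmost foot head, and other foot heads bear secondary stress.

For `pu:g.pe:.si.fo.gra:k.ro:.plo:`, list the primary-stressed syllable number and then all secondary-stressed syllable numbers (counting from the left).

Weights: 1 pu:g H, 2 pe: H, 3 si L, 4 fo L, 5 gra:k H, 6 ro: H, 7 plo: H.
Parse right to left (heavy = foot alone; LL = one foot; stranded L unfooted): (ˈpu:g) (ˈpe:) (si.ˈfo) (ˈgra:k) (ˈro:) (ˈplo:).
Foot heads: 1, 2, 4, 5, 6, 7.
Primary stress on the rightmost head = syllable 7.
Secondary stress on 1, 2, 4, 5, 6: ˌpu:g.ˌpe:.si.ˌfo.ˌgra:k.ˌro:.ˈplo:.

primary 7, secondary 1, 2, 4, 5, 6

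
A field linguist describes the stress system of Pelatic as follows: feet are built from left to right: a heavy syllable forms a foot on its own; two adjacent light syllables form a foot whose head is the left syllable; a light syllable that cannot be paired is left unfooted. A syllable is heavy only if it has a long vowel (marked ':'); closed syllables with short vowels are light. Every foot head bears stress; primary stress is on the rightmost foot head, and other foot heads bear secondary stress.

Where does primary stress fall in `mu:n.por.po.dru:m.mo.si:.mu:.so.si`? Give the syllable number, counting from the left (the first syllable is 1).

8

Weights: 1 mu:n H, 2 por L, 3 po L, 4 dru:m H, 5 mo L, 6 si: H, 7 mu: H, 8 so L, 9 si L.
Parse left to right (heavy = foot alone; LL = one foot; stranded L unfooted): (ˈmu:n) (ˈpor.po) (ˈdru:m) mo (ˈsi:) (ˈmu:) (ˈso.si).
Foot heads: 1, 2, 4, 6, 7, 8.
Primary stress on the rightmost head = syllable 8.
Primary stress: syllable 8 → mu:n.por.po.dru:m.mo.si:.mu:.ˈso.si.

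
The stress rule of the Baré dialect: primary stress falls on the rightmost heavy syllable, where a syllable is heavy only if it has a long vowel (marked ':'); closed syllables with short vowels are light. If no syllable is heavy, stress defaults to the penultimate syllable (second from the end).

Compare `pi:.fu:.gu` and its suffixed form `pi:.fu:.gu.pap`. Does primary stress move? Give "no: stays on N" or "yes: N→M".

no: stays on 2

Base `pi:.fu:.gu` (3 syllables):
  Weights: 1 pi: H, 2 fu: H, 3 gu L.
  Heavy syllables in the domain: 1, 2. The rightmost is syllable 2 (fu:).
  → primary stress on syllable 2.
Suffixed `pi:.fu:.gu.pap` (4 syllables):
  Weights: 1 pi: H, 2 fu: H, 3 gu L, 4 pap L.
  Heavy syllables in the domain: 1, 2. The rightmost is syllable 2 (fu:).
  → primary stress on syllable 2.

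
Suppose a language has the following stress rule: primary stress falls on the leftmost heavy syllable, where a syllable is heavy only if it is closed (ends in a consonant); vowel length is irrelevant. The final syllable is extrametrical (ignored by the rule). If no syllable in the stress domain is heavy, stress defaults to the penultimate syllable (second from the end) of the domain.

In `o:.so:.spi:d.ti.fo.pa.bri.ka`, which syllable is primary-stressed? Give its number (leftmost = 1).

3

The final syllable (8, ka) is extrametrical; the stress domain is syllables 1–7.
Weights: 1 o: L, 2 so: L, 3 spi:d H, 4 ti L, 5 fo L, 6 pa L, 7 bri L.
Heavy syllables in the domain: 3. The leftmost is syllable 3 (spi:d).
Primary stress: syllable 3 → o:.so:.ˈspi:d.ti.fo.pa.bri.ka.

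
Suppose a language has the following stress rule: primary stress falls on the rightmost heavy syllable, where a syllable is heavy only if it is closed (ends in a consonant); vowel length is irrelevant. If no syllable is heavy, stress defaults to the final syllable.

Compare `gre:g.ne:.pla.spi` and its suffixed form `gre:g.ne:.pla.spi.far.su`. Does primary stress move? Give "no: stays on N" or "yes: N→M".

yes: 1→5

Base `gre:g.ne:.pla.spi` (4 syllables):
  Weights: 1 gre:g H, 2 ne: L, 3 pla L, 4 spi L.
  Heavy syllables in the domain: 1. The rightmost is syllable 1 (gre:g).
  → primary stress on syllable 1.
Suffixed `gre:g.ne:.pla.spi.far.su` (6 syllables):
  Weights: 1 gre:g H, 2 ne: L, 3 pla L, 4 spi L, 5 far H, 6 su L.
  Heavy syllables in the domain: 1, 5. The rightmost is syllable 5 (far).
  → primary stress on syllable 5.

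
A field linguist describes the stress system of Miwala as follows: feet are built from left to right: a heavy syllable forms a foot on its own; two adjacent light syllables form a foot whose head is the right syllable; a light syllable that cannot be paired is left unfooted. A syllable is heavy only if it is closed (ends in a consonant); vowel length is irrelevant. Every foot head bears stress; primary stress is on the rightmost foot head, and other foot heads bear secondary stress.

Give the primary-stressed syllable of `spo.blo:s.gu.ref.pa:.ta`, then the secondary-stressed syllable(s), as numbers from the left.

Weights: 1 spo L, 2 blo:s H, 3 gu L, 4 ref H, 5 pa: L, 6 ta L.
Parse left to right (heavy = foot alone; LL = one foot; stranded L unfooted): spo (ˈblo:s) gu (ˈref) (pa:.ˈta).
Foot heads: 2, 4, 6.
Primary stress on the rightmost head = syllable 6.
Secondary stress on 2, 4: spo.ˌblo:s.gu.ˌref.pa:.ˈta.

primary 6, secondary 2, 4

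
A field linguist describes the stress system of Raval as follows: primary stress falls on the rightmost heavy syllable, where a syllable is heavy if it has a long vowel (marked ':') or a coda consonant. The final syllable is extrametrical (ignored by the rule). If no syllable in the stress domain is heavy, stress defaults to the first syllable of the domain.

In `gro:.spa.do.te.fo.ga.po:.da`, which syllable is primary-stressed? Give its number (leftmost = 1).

The final syllable (8, da) is extrametrical; the stress domain is syllables 1–7.
Weights: 1 gro: H, 2 spa L, 3 do L, 4 te L, 5 fo L, 6 ga L, 7 po: H.
Heavy syllables in the domain: 1, 7. The rightmost is syllable 7 (po:).
Primary stress: syllable 7 → gro:.spa.do.te.fo.ga.ˈpo:.da.

7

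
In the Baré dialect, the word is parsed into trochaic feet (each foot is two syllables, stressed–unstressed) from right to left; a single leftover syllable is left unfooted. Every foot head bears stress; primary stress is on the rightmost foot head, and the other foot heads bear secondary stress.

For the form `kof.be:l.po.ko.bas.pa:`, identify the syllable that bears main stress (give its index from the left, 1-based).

Parse right to left into trochaic (ˈσσ) feet: (ˈkof.be:l) (ˈpo.ko) (ˈbas.pa:).
Foot heads (stressed positions): 1, 3, 5.
End Rule Rightmost: primary stress on the rightmost head = syllable 5.
Primary stress: syllable 5 → kof.be:l.po.ko.ˈbas.pa:.

5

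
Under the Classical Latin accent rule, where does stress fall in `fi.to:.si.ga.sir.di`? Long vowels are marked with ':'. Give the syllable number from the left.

5

Classical Latin: stress the penult if heavy (long vowel or closed), else the antepenult.
Weights: 4 ga L, 5 sir H, 6 di L.
The penult (syllable 5, sir) is heavy, so it takes stress.
Stress on syllable 5: fi.to:.si.ga.ˈsir.di.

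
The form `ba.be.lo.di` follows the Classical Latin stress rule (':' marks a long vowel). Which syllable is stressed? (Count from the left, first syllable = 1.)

2

Classical Latin: stress the penult if heavy (long vowel or closed), else the antepenult.
Weights: 2 be L, 3 lo L, 4 di L.
The penult (syllable 3, lo) is light, so stress falls on the antepenult (syllable 2, be).
Stress on syllable 2: ba.ˈbe.lo.di.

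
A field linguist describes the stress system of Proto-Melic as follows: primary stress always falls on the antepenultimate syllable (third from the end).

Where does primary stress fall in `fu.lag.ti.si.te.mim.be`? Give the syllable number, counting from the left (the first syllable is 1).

The word has 7 syllables; the antepenultimate syllable (third from the end) is syllable 5 (te).
Primary stress: syllable 5 → fu.lag.ti.si.ˈte.mim.be.

5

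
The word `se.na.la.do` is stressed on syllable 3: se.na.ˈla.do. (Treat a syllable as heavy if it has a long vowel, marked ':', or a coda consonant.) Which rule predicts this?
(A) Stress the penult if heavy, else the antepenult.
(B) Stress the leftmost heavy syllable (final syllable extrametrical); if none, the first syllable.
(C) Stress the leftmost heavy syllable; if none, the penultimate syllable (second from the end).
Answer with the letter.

C

Rule A → syllable 2 (observed: 3).
Rule B → syllable 1 (observed: 3).
Rule C → syllable 3 ✓.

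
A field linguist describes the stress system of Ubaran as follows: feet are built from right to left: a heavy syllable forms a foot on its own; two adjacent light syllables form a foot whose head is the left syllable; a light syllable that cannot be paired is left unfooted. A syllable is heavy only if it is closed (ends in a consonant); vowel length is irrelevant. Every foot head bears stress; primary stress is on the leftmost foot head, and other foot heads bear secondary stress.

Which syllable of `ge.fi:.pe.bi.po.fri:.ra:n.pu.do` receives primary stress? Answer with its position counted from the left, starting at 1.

Weights: 1 ge L, 2 fi: L, 3 pe L, 4 bi L, 5 po L, 6 fri: L, 7 ra:n H, 8 pu L, 9 do L.
Parse right to left (heavy = foot alone; LL = one foot; stranded L unfooted): (ˈge.fi:) (ˈpe.bi) (ˈpo.fri:) (ˈra:n) (ˈpu.do).
Foot heads: 1, 3, 5, 7, 8.
Primary stress on the leftmost head = syllable 1.
Primary stress: syllable 1 → ˈge.fi:.pe.bi.po.fri:.ra:n.pu.do.

1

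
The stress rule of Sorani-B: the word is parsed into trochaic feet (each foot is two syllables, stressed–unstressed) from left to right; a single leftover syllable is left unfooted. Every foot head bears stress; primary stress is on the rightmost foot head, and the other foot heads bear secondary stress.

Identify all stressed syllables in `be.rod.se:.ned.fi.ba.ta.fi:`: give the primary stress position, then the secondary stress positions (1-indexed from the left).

primary 7, secondary 1, 3, 5

Parse left to right into trochaic (ˈσσ) feet: (ˈbe.rod) (ˈse:.ned) (ˈfi.ba) (ˈta.fi:).
Foot heads (stressed positions): 1, 3, 5, 7.
End Rule Rightmost: primary stress on the rightmost head = syllable 7.
Secondary stress on 1, 3, 5: ˌbe.rod.ˌse:.ned.ˌfi.ba.ˈta.fi:.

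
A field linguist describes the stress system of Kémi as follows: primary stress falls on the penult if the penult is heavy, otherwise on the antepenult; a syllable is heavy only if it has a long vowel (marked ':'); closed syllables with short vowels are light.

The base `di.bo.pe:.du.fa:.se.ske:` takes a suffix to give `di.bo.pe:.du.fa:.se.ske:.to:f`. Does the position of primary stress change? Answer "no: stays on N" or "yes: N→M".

Base `di.bo.pe:.du.fa:.se.ske:` (7 syllables):
  Weights: 5 fa: H, 6 se L, 7 ske: H.
  The penult (syllable 6, se) is light, so stress falls on the antepenult (syllable 5, fa:).
  → primary stress on syllable 5.
Suffixed `di.bo.pe:.du.fa:.se.ske:.to:f` (8 syllables):
  Weights: 6 se L, 7 ske: H, 8 to:f H.
  The penult (syllable 7, ske:) is heavy, so it takes stress.
  → primary stress on syllable 7.

yes: 5→7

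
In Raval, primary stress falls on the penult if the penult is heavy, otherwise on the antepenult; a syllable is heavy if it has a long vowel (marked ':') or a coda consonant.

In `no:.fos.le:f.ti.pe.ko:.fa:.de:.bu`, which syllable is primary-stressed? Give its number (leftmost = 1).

Weights: 7 fa: H, 8 de: H, 9 bu L.
The penult (syllable 8, de:) is heavy, so it takes stress.
Primary stress: syllable 8 → no:.fos.le:f.ti.pe.ko:.fa:.ˈde:.bu.

8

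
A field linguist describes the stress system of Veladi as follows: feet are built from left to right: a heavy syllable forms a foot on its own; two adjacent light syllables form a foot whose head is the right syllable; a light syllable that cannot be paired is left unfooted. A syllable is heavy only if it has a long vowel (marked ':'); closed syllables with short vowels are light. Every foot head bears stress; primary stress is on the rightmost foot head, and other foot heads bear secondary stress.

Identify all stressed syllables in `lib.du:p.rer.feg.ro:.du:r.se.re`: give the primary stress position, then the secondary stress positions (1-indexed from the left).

primary 8, secondary 2, 4, 5, 6

Weights: 1 lib L, 2 du:p H, 3 rer L, 4 feg L, 5 ro: H, 6 du:r H, 7 se L, 8 re L.
Parse left to right (heavy = foot alone; LL = one foot; stranded L unfooted): lib (ˈdu:p) (rer.ˈfeg) (ˈro:) (ˈdu:r) (se.ˈre).
Foot heads: 2, 4, 5, 6, 8.
Primary stress on the rightmost head = syllable 8.
Secondary stress on 2, 4, 5, 6: lib.ˌdu:p.rer.ˌfeg.ˌro:.ˌdu:r.se.ˈre.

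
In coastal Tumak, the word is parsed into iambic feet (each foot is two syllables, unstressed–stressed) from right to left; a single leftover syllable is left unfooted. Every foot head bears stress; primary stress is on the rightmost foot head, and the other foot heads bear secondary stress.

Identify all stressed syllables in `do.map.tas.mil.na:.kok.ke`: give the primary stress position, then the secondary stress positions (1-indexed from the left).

Parse right to left into iambic (σˈσ) feet: do (map.ˈtas) (mil.ˈna:) (kok.ˈke). Syllable 1 is left unfooted.
Foot heads (stressed positions): 3, 5, 7.
End Rule Rightmost: primary stress on the rightmost head = syllable 7.
Secondary stress on 3, 5: do.map.ˌtas.mil.ˌna:.kok.ˈke.

primary 7, secondary 3, 5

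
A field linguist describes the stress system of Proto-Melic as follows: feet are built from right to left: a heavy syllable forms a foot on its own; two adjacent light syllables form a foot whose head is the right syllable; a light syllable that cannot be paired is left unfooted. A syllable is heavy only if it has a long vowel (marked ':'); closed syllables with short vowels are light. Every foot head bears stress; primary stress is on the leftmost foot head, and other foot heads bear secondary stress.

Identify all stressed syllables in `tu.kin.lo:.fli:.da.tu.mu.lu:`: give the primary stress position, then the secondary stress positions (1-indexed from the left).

primary 2, secondary 3, 4, 7, 8

Weights: 1 tu L, 2 kin L, 3 lo: H, 4 fli: H, 5 da L, 6 tu L, 7 mu L, 8 lu: H.
Parse right to left (heavy = foot alone; LL = one foot; stranded L unfooted): (tu.ˈkin) (ˈlo:) (ˈfli:) da (tu.ˈmu) (ˈlu:).
Foot heads: 2, 3, 4, 7, 8.
Primary stress on the leftmost head = syllable 2.
Secondary stress on 3, 4, 7, 8: tu.ˈkin.ˌlo:.ˌfli:.da.tu.ˌmu.ˌlu:.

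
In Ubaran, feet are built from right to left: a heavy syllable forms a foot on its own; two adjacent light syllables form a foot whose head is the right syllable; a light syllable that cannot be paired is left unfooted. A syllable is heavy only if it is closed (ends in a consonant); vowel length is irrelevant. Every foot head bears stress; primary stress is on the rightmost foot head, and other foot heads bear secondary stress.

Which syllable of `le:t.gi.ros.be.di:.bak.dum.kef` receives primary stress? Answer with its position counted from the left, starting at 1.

Weights: 1 le:t H, 2 gi L, 3 ros H, 4 be L, 5 di: L, 6 bak H, 7 dum H, 8 kef H.
Parse right to left (heavy = foot alone; LL = one foot; stranded L unfooted): (ˈle:t) gi (ˈros) (be.ˈdi:) (ˈbak) (ˈdum) (ˈkef).
Foot heads: 1, 3, 5, 6, 7, 8.
Primary stress on the rightmost head = syllable 8.
Primary stress: syllable 8 → le:t.gi.ros.be.di:.bak.dum.ˈkef.

8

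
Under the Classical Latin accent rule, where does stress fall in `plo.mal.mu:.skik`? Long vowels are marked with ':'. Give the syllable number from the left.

Classical Latin: stress the penult if heavy (long vowel or closed), else the antepenult.
Weights: 2 mal H, 3 mu: H, 4 skik H.
The penult (syllable 3, mu:) is heavy, so it takes stress.
Stress on syllable 3: plo.mal.ˈmu:.skik.

3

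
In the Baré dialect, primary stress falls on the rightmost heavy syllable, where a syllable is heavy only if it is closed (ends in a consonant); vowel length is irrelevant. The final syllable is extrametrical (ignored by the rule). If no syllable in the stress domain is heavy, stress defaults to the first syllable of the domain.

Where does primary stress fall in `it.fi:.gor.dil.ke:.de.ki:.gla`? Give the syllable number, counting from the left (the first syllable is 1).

4

The final syllable (8, gla) is extrametrical; the stress domain is syllables 1–7.
Weights: 1 it H, 2 fi: L, 3 gor H, 4 dil H, 5 ke: L, 6 de L, 7 ki: L.
Heavy syllables in the domain: 1, 3, 4. The rightmost is syllable 4 (dil).
Primary stress: syllable 4 → it.fi:.gor.ˈdil.ke:.de.ki:.gla.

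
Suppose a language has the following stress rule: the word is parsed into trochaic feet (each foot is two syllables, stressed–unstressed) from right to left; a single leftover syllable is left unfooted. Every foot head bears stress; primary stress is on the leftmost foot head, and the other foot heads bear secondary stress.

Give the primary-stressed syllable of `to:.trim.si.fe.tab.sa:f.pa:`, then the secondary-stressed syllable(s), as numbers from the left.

Parse right to left into trochaic (ˈσσ) feet: to: (ˈtrim.si) (ˈfe.tab) (ˈsa:f.pa:). Syllable 1 is left unfooted.
Foot heads (stressed positions): 2, 4, 6.
End Rule Leftmost: primary stress on the leftmost head = syllable 2.
Secondary stress on 4, 6: to:.ˈtrim.si.ˌfe.tab.ˌsa:f.pa:.

primary 2, secondary 4, 6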